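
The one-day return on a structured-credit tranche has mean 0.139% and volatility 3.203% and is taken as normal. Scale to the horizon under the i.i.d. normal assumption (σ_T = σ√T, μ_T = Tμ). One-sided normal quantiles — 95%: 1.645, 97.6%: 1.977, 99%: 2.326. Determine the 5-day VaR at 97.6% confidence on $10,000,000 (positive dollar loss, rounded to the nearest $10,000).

$1,350,000

σ_{5d} = 3.203% × √5 = 7.162%; μ_{5d} = 5 × 0.139% = 0.695%.
VaR = −(0.695%) + 1.977 × 7.162% = 13.464%.
On $10,000,000: 0.13464 × $10,000,000 = $1,346,400.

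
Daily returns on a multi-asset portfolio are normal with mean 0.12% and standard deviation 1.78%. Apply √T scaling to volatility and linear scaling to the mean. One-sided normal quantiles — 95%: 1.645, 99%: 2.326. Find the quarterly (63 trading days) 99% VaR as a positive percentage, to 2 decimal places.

σ_{63d} = 1.78% × √63 = 14.128%; μ_{63d} = 63 × 0.12% = 7.560%.
VaR = −(7.560%) + 2.326 × 14.128% = 25.302%.

25.30%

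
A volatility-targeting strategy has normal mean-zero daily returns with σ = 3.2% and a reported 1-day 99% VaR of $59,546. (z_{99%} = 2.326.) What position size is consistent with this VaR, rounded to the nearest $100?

$800,000

VaR as a fraction of value: z·σ = 2.326 × 3.2% = 7.4432%.
Position = $59,546 / 0.074432 = $800,005.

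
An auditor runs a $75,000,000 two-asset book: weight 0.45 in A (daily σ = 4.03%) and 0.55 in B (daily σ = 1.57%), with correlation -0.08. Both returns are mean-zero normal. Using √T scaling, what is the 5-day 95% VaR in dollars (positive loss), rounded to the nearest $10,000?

σ_p = √(0.45²·4.03² + 0.55²·1.57² + 2·-0.08·0.45·0.55·4.03·1.57) = 1.945%.
σ_{5d} = 1.945% × √5 = 4.349%.
z(95%) = 1.645.
VaR = 1.645 × 4.349% = 7.154%; on $75,000,000 that is $5,365,500.

$5,370,000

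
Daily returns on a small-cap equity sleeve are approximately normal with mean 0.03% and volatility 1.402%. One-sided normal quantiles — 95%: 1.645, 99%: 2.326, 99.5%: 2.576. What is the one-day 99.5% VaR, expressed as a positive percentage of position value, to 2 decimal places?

VaR = −μ + z·σ = −(0.03%) + 2.576 × 1.402% = 3.582%.

3.58%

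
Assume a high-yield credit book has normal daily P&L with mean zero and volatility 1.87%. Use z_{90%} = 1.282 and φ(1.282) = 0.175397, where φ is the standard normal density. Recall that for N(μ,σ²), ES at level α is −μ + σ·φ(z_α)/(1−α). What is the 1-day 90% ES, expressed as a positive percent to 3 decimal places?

Tail multiplier: φ(z)/(1−α) = 0.175397 / 0.1 = 1.754.
ES = 1.87% × 1.754 = 3.280%.

3.280%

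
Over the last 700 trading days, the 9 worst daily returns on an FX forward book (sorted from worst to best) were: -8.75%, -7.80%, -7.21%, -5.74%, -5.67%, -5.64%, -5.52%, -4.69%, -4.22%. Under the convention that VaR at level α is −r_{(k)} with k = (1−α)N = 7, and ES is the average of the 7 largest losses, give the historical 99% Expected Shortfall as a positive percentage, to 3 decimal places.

The 7 worst returns sum to -46.33%.
ES = −(-46.33%) / 7 = 6.6185…% ≈ 6.619%.

6.619%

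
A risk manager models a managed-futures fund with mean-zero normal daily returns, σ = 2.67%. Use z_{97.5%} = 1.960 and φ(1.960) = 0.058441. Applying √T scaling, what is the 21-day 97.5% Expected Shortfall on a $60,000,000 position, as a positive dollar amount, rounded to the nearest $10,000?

σ_{21d} = 2.67% × √21 = 12.235%.
ES multiplier = φ(z)/(1−α) = 0.058441/0.025 = 2.338.
ES = 12.235% × 2.338 = 28.605%; on $60,000,000: $17,163,000.

$17,160,000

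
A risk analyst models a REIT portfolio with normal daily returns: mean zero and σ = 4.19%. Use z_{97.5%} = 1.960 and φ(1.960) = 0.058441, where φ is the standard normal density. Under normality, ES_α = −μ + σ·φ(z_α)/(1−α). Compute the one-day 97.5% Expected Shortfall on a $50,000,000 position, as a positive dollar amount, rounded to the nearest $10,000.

Tail multiplier: φ(z)/(1−α) = 0.058441 / 0.025 = 2.338.
ES = 4.19% × 2.338 = 9.796%.
On $50,000,000: 0.09796 × $50,000,000 = $4,898,000.

$4,900,000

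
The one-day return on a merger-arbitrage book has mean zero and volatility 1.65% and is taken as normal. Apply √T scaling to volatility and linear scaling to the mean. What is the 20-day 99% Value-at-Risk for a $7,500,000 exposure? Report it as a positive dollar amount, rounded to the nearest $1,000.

At 99%, z = 2.326.
σ_{20d} = 1.65% × √20 = 7.379%.
VaR = 2.326 × 7.379% = 17.164%.
On $7,500,000: 0.17164 × $7,500,000 = $1,287,300.

$1,287,000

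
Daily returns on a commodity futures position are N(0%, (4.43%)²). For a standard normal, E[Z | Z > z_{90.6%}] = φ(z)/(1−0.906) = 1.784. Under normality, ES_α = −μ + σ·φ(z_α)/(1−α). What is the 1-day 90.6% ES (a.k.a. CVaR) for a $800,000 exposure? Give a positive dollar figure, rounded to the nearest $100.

$63,200

ES = 4.43% × 1.784 = 7.903%.
On $800,000: 0.07903 × $800,000 = $63,224.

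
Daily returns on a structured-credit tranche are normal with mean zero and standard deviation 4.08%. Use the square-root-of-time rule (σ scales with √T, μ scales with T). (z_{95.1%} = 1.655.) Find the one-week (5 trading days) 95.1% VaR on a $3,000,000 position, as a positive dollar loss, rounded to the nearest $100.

σ_{5d} = 4.08% × √5 = 9.123%.
VaR = 1.655 × 9.123% = 15.099%.
On $3,000,000: 0.15099 × $3,000,000 = $452,970.

$453,000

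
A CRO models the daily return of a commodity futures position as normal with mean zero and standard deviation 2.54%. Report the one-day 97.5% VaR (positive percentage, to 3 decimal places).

4.978%

At 97.5% one-sided, z = 1.960.
VaR = z·σ = 1.960 × 2.54% = 4.978%.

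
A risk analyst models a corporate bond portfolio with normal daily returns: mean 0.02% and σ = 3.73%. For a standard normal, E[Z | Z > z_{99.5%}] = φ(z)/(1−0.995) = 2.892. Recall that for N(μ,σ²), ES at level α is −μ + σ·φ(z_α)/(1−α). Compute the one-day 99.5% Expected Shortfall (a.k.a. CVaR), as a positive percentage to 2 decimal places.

ES = −(0.02%) + 3.73% × 2.892 = 10.767%.

10.77%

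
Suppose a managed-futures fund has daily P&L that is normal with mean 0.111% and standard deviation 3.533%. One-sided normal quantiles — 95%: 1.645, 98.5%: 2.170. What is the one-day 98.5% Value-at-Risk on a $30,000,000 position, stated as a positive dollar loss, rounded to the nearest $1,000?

VaR = −μ + z·σ = −(0.111%) + 2.170 × 3.533% = 7.556%.
On $30,000,000: 0.07556 × $30,000,000 = $2,266,800.

$2,267,000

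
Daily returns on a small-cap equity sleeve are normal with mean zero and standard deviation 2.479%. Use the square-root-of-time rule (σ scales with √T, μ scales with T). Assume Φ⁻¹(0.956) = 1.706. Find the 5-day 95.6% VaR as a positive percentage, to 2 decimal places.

σ_{5d} = 2.479% × √5 = 5.543%.
VaR = 1.706 × 5.543% = 9.456%.

9.46%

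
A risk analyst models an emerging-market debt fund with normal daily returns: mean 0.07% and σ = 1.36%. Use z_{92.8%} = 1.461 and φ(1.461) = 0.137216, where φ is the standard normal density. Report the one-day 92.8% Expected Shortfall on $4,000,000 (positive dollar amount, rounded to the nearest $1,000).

Tail multiplier: φ(z)/(1−α) = 0.137216 / 0.072 = 1.906.
ES = −(0.07%) + 1.36% × 1.906 = 2.522%.
On $4,000,000: 0.02522 × $4,000,000 = $100,880.

$101,000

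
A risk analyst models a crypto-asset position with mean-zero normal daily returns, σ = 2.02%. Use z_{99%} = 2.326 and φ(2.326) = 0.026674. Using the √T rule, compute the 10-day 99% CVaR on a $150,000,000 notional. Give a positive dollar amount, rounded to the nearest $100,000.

σ_{10d} = 2.02% × √10 = 6.388%.
ES multiplier = φ(z)/(1−α) = 0.026674/0.01 = 2.667.
ES = 6.388% × 2.667 = 17.037%; on $150,000,000: $25,555,500.

$25,600,000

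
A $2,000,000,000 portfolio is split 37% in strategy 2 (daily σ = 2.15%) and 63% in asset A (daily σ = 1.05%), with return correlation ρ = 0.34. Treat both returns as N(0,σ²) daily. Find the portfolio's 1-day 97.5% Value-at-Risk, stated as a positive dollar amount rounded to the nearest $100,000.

σ_p² = 0.37²·2.15² + 0.63²·1.05² + 2·0.34·0.37·0.63·2.15·1.05 = 1.4282 (%²).
σ_p = √1.4282 = 1.195%.
At 97.5%, z = 1.960.
VaR = 1.960 × 1.195% = 2.342%; on $2,000,000,000 that is $46,840,000.

$46,800,000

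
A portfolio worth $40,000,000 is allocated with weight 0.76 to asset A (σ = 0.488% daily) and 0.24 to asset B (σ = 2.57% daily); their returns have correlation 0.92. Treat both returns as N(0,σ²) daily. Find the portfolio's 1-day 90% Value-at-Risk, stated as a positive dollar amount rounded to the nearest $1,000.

$497,000

σ_p² = 0.76²·0.488² + 0.24²·2.57² + 2·0.92·0.76·0.24·0.488·2.57 = 0.9389 (%²).
σ_p = √0.9389 = 0.969%.
At 90%, z = 1.282.
VaR = 1.282 × 0.969% = 1.242%; on $40,000,000 that is $496,800.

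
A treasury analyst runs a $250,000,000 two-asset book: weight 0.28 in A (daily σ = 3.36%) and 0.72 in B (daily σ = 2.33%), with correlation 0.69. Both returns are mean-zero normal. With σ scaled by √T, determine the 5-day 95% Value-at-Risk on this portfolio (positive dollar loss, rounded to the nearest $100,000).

σ_p = √(0.28²·3.36² + 0.72²·2.33² + 2·0.69·0.28·0.72·3.36·2.33) = 2.424%.
σ_{5d} = 2.424% × √5 = 5.420%.
z(95%) = 1.645.
VaR = 1.645 × 5.420% = 8.916%; on $250,000,000 that is $22,290,000.

$22,300,000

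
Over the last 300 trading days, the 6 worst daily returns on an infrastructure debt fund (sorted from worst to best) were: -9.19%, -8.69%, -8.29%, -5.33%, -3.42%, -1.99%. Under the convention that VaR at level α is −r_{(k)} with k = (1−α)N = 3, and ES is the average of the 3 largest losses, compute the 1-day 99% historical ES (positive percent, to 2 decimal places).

The 3 worst returns sum to -26.17%.
ES = −(-26.17%) / 3 = 8.7233…% ≈ 8.72%.

8.72%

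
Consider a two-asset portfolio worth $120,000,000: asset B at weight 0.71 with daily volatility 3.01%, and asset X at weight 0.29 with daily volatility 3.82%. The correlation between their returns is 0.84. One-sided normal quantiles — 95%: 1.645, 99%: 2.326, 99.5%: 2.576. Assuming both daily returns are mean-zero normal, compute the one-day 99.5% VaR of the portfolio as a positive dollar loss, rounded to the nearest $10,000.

σ_p² = 0.71²·3.01² + 0.29²·3.82² + 2·0.84·0.71·0.29·3.01·3.82 = 9.7718 (%²).
σ_p = √9.7718 = 3.126%.
VaR = 2.576 × 3.126% = 8.053%; on $120,000,000 that is $9,663,600.

$9,660,000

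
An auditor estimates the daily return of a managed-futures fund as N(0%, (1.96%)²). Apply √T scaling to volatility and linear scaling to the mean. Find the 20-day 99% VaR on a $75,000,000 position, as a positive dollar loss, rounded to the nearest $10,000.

At 99%, z = 2.326.
σ_{20d} = 1.96% × √20 = 8.765%.
VaR = 2.326 × 8.765% = 20.387%.
On $75,000,000: 0.20387 × $75,000,000 = $15,290,250.

$15,290,000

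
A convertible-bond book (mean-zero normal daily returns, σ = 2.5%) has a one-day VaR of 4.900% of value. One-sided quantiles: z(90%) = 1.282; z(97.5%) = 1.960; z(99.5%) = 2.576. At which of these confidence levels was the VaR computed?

97.5%

Implied z = VaR/σ = 4.900 / 2.5 = 1.960.
This matches z(97.5%) = 1.960.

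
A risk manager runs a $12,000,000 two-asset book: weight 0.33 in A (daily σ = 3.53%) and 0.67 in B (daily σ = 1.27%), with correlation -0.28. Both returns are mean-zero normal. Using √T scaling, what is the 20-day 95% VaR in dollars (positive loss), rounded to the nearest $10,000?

$1,090,000

σ_p = √(0.33²·3.53² + 0.67²·1.27² + 2·-0.28·0.33·0.67·3.53·1.27) = 1.235%.
σ_{20d} = 1.235% × √20 = 5.523%.
z(95%) = 1.645.
VaR = 1.645 × 5.523% = 9.085%; on $12,000,000 that is $1,090,200.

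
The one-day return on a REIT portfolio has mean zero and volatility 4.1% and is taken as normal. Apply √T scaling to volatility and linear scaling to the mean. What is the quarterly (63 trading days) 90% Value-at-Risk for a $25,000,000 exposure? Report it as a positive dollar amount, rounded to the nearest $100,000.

$10,400,000

At 90%, z = 1.282.
σ_{63d} = 4.1% × √63 = 32.543%.
VaR = 1.282 × 32.543% = 41.720%.
On $25,000,000: 0.41720 × $25,000,000 = $10,430,000.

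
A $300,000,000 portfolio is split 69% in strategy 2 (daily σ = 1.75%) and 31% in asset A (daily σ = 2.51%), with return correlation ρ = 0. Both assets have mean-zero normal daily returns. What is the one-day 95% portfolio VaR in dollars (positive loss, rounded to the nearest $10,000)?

σ_p² = 0.69²·1.75² + 0.31²·2.51² + 2·0·0.69·0.31·1.75·2.51 = 2.0635 (%²).
σ_p = √2.0635 = 1.436%.
At 95%, z = 1.645.
VaR = 1.645 × 1.436% = 2.362%; on $300,000,000 that is $7,086,000.

$7,090,000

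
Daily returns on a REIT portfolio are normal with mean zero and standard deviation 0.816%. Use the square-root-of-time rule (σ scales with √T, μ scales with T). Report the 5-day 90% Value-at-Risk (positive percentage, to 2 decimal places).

At 90%, z = 1.282.
σ_{5d} = 0.816% × √5 = 1.825%.
VaR = 1.282 × 1.825% = 2.340%.

2.34%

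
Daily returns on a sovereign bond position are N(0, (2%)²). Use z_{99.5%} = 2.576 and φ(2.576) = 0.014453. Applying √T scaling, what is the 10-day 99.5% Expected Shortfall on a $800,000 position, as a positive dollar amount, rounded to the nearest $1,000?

$146,000

σ_{10d} = 2% × √10 = 6.325%.
ES multiplier = φ(z)/(1−α) = 0.014453/0.005 = 2.891.
ES = 6.325% × 2.891 = 18.286%; on $800,000: $146,288.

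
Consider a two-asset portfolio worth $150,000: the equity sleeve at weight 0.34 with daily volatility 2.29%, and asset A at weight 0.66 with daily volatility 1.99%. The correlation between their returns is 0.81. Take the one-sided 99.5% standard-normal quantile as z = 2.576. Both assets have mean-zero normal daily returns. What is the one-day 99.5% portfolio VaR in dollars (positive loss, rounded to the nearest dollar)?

$7,716

σ_p² = 0.34²·2.29² + 0.66²·1.99² + 2·0.81·0.34·0.66·2.29·1.99 = 3.9879 (%²).
σ_p = √3.9879 = 1.997%.
VaR = 2.576 × 1.997% = 5.144%; on $150,000 that is $7,716.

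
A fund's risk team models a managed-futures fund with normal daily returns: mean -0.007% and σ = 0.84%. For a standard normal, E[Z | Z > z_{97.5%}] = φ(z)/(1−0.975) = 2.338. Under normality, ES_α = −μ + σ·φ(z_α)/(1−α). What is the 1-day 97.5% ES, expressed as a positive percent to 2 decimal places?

ES = −(-0.007%) + 0.84% × 2.338 = 1.971%.

1.97%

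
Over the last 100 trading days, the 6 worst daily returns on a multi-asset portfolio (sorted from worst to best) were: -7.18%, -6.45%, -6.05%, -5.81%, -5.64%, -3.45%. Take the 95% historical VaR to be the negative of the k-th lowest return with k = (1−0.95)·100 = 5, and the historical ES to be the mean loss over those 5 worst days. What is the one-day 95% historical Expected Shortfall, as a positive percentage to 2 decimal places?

The 5 worst returns sum to -31.13%.
ES = −(-31.13%) / 5 = 6.226% ≈ 6.23%.

6.23%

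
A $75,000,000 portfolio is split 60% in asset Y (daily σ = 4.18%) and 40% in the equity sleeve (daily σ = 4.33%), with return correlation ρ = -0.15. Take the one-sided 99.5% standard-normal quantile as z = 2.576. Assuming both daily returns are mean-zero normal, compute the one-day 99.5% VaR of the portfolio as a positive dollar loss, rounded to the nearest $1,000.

σ_p² = 0.6²·4.18² + 0.4²·4.33² + 2·-0.15·0.6·0.4·4.18·4.33 = 7.9867 (%²).
σ_p = √7.9867 = 2.826%.
VaR = 2.576 × 2.826% = 7.280%; on $75,000,000 that is $5,460,000.

$5,460,000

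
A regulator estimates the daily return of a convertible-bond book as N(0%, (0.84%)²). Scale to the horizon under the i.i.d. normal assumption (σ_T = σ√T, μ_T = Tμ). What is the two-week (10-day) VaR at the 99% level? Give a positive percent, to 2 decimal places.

At 99%, z = 2.326.
σ_{10d} = 0.84% × √10 = 2.656%.
VaR = 2.326 × 2.656% = 6.178%.

6.18%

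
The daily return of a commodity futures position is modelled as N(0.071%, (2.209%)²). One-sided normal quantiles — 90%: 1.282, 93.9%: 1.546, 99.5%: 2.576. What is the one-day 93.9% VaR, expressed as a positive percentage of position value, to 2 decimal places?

3.34%

VaR = −μ + z·σ = −(0.071%) + 1.546 × 2.209% = 3.344%.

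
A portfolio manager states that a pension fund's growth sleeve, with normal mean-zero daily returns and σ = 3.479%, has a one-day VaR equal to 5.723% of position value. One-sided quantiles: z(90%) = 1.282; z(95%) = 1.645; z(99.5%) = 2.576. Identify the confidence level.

95%

Implied z = VaR/σ = 5.723 / 3.479 = 1.645.
This matches z(95%) = 1.645.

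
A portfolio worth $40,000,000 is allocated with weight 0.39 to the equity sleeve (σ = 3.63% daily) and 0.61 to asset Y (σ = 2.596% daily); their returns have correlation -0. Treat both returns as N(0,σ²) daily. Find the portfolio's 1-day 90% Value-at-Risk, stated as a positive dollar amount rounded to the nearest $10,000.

σ_p² = 0.39²·3.63² + 0.61²·2.596² + 2·-0·0.39·0.61·3.63·2.596 = 4.5119 (%²).
σ_p = √4.5119 = 2.124%.
At 90%, z = 1.282.
VaR = 1.282 × 2.124% = 2.723%; on $40,000,000 that is $1,089,200.

$1,090,000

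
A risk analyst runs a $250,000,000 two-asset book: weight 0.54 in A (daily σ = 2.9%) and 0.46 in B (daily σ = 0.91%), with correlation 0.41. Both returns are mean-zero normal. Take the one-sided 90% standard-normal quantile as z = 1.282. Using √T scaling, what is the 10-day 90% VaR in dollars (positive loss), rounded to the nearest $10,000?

$18,030,000

σ_p = √(0.54²·2.9² + 0.46²·0.91² + 2·0.41·0.54·0.46·2.9·0.91) = 1.779%.
σ_{10d} = 1.779% × √10 = 5.626%.
VaR = 1.282 × 5.626% = 7.213%; on $250,000,000 that is $18,032,500.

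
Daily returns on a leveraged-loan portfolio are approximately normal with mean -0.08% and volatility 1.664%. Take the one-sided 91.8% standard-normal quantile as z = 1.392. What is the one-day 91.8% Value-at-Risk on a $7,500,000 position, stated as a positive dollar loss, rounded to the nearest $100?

VaR = −μ + z·σ = −(-0.08%) + 1.392 × 1.664% = 2.396%.
On $7,500,000: 0.02396 × $7,500,000 = $179,700.

$179,700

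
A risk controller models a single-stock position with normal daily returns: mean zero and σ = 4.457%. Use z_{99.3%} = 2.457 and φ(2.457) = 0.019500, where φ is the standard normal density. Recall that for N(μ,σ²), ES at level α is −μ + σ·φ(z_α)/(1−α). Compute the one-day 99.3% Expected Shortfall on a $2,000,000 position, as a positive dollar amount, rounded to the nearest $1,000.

Tail multiplier: φ(z)/(1−α) = 0.019500 / 0.007 = 2.786.
ES = 4.457% × 2.786 = 12.417%.
On $2,000,000: 0.12417 × $2,000,000 = $248,340.

$248,000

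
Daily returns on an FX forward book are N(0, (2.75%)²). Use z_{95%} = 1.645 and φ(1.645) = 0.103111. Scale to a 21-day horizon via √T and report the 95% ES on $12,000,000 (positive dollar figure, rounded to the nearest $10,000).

σ_{21d} = 2.75% × √21 = 12.602%.
ES multiplier = φ(z)/(1−α) = 0.103111/0.05 = 2.062.
ES = 12.602% × 2.062 = 25.985%; on $12,000,000: $3,118,200.

$3,120,000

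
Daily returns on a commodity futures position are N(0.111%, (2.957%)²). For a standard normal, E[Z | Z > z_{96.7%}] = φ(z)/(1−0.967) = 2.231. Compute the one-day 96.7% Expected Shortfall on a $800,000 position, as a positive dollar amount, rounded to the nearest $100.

$51,900

ES = −(0.111%) + 2.957% × 2.231 = 6.486%.
On $800,000: 0.06486 × $800,000 = $51,888.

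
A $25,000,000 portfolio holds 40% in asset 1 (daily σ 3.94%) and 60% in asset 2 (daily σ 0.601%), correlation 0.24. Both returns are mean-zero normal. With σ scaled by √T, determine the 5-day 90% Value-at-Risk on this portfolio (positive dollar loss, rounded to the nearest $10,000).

σ_p = √(0.4²·3.94² + 0.6²·0.601² + 2·0.24·0.4·0.6·3.94·0.601) = 1.699%.
σ_{5d} = 1.699% × √5 = 3.799%.
z(90%) = 1.282.
VaR = 1.282 × 3.799% = 4.870%; on $25,000,000 that is $1,217,500.

$1,220,000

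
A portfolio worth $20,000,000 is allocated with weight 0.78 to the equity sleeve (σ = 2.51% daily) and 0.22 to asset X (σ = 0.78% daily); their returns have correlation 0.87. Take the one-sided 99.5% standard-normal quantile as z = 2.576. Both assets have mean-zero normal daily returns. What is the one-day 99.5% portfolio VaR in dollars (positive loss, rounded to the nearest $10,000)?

$1,090,000

σ_p² = 0.78²·2.51² + 0.22²·0.78² + 2·0.87·0.78·0.22·2.51·0.78 = 4.4470 (%²).
σ_p = √4.4470 = 2.109%.
VaR = 2.576 × 2.109% = 5.433%; on $20,000,000 that is $1,086,600.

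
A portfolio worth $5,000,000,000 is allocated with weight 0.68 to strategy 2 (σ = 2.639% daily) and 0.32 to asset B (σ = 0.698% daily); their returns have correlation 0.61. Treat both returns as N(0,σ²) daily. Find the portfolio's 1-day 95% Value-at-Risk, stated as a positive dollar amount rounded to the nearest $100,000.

σ_p² = 0.68²·2.639² + 0.32²·0.698² + 2·0.61·0.68·0.32·2.639·0.698 = 3.7592 (%²).
σ_p = √3.7592 = 1.939%.
At 95%, z = 1.645.
VaR = 1.645 × 1.939% = 3.190%; on $5,000,000,000 that is $159,500,000.

$159,500,000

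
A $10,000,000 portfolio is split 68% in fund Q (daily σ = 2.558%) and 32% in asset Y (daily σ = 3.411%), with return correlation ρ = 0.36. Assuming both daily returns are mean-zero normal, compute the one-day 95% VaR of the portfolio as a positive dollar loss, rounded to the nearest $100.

σ_p² = 0.68²·2.558² + 0.32²·3.411² + 2·0.36·0.68·0.32·2.558·3.411 = 5.5841 (%²).
σ_p = √5.5841 = 2.363%.
At 95%, z = 1.645.
VaR = 1.645 × 2.363% = 3.887%; on $10,000,000 that is $388,700.

$388,700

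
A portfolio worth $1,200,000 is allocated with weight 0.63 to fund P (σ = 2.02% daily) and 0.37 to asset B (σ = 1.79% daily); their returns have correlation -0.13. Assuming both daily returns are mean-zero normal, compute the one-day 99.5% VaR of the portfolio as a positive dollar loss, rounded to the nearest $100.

σ_p² = 0.63²·2.02² + 0.37²·1.79² + 2·-0.13·0.63·0.37·2.02·1.79 = 1.8390 (%²).
σ_p = √1.8390 = 1.356%.
At 99.5%, z = 2.576.
VaR = 2.576 × 1.356% = 3.493%; on $1,200,000 that is $41,916.

$41,900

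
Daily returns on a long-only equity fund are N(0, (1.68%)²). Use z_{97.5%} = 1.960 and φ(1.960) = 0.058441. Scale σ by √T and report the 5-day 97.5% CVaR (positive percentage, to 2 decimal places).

8.78%

σ_{5d} = 1.68% × √5 = 3.757%.
ES multiplier = φ(z)/(1−α) = 0.058441/0.025 = 2.338.
ES = 3.757% × 2.338 = 8.784%.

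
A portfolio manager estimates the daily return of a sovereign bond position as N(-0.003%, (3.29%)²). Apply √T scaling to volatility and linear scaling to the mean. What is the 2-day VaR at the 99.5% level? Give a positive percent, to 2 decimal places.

11.99%

At 99.5%, z = 2.576.
σ_{2d} = 3.29% × √2 = 4.653%; μ_{2d} = 2 × -0.003% = -0.006%.
VaR = −(-0.006%) + 2.576 × 4.653% = 11.992%.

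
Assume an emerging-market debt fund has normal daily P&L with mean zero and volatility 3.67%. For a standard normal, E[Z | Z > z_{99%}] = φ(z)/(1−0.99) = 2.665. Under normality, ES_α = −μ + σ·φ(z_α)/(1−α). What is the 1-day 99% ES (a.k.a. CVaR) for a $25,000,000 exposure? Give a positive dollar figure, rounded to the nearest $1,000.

ES = 3.67% × 2.665 = 9.781%.
On $25,000,000: 0.09781 × $25,000,000 = $2,445,250.

$2,445,000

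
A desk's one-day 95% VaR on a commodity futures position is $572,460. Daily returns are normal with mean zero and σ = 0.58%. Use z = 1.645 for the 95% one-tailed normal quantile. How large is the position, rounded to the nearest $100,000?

VaR as a fraction of value: z·σ = 1.645 × 0.58% = 0.9541%.
Position = $572,460 / 0.009541 = $60,000,000.

$60,000,000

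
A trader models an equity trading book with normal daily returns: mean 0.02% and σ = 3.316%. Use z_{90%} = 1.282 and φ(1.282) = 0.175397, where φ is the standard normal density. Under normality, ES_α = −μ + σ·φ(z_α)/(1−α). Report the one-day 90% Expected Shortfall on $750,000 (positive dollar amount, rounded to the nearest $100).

$43,500

Tail multiplier: φ(z)/(1−α) = 0.175397 / 0.1 = 1.754.
ES = −(0.02%) + 3.316% × 1.754 = 5.796%.
On $750,000: 0.05796 × $750,000 = $43,470.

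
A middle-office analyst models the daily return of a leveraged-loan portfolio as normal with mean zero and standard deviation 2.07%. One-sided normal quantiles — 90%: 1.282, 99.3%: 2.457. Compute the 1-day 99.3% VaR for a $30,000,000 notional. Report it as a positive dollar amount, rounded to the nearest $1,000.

VaR = z·σ = 2.457 × 2.07% = 5.086%.
On $30,000,000: 0.05086 × $30,000,000 = $1,525,800.

$1,526,000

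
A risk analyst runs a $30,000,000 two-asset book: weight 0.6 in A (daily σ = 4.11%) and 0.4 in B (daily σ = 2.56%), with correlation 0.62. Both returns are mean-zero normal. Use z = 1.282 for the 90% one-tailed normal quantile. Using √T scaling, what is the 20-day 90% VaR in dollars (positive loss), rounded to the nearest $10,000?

σ_p = √(0.6²·4.11² + 0.4²·2.56² + 2·0.62·0.6·0.4·4.11·2.56) = 3.203%.
σ_{20d} = 3.203% × √20 = 14.324%.
VaR = 1.282 × 14.324% = 18.363%; on $30,000,000 that is $5,508,900.

$5,510,000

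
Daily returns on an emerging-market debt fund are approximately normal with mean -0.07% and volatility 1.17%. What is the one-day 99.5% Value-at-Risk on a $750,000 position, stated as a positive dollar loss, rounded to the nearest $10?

$23,130

At 99.5% one-sided, z = 2.576.
VaR = −μ + z·σ = −(-0.07%) + 2.576 × 1.17% = 3.084%.
On $750,000: 0.03084 × $750,000 = $23,130.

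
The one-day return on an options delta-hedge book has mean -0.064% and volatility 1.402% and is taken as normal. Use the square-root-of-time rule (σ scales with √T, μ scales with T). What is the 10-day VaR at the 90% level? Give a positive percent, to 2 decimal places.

6.32%

At 90%, z = 1.282.
σ_{10d} = 1.402% × √10 = 4.434%; μ_{10d} = 10 × -0.064% = -0.640%.
VaR = −(-0.640%) + 1.282 × 4.434% = 6.324%.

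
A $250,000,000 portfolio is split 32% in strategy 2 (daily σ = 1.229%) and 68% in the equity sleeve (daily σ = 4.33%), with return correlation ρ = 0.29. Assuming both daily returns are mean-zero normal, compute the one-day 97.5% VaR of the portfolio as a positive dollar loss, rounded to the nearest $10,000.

σ_p² = 0.32²·1.229² + 0.68²·4.33² + 2·0.29·0.32·0.68·1.229·4.33 = 9.4958 (%²).
σ_p = √9.4958 = 3.082%.
At 97.5%, z = 1.960.
VaR = 1.960 × 3.082% = 6.041%; on $250,000,000 that is $15,102,500.

$15,100,000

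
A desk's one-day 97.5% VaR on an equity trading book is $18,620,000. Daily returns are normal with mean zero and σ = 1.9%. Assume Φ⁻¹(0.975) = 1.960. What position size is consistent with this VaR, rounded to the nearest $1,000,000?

VaR as a fraction of value: z·σ = 1.960 × 1.9% = 3.724%.
Position = $18,620,000 / 0.03724 = $500,000,000.

$500,000,000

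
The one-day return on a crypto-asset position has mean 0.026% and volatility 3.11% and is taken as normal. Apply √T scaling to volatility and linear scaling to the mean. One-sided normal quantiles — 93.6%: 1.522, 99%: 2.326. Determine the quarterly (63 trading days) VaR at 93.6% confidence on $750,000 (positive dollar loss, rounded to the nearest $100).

σ_{63d} = 3.11% × √63 = 24.685%; μ_{63d} = 63 × 0.026% = 1.638%.
VaR = −(1.638%) + 1.522 × 24.685% = 35.933%.
On $750,000: 0.35933 × $750,000 = $269,498.

$269,500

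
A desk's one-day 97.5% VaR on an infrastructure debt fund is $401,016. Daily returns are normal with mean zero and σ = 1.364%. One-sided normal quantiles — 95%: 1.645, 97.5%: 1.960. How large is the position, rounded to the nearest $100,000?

VaR as a fraction of value: z·σ = 1.960 × 1.364% = 2.67344%.
Position = $401,016 / 0.0267344 = $15,000,000.

$15,000,000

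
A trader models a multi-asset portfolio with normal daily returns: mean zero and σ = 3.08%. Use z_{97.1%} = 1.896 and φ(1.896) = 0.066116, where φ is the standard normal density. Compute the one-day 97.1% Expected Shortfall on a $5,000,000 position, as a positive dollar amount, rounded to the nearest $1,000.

Tail multiplier: φ(z)/(1−α) = 0.066116 / 0.029 = 2.280.
ES = 3.08% × 2.280 = 7.022%.
On $5,000,000: 0.07022 × $5,000,000 = $351,100.

$351,000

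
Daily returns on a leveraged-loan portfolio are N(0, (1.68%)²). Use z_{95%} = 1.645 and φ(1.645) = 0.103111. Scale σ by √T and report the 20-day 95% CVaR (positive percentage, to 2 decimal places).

σ_{20d} = 1.68% × √20 = 7.513%.
ES multiplier = φ(z)/(1−α) = 0.103111/0.05 = 2.062.
ES = 7.513% × 2.062 = 15.492%.

15.49%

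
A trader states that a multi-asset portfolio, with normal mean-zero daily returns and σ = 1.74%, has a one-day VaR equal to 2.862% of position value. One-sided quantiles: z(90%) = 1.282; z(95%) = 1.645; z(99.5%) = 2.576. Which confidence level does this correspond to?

Implied z = VaR/σ = 2.862 / 1.74 = 1.645.
This matches z(95%) = 1.645.

95%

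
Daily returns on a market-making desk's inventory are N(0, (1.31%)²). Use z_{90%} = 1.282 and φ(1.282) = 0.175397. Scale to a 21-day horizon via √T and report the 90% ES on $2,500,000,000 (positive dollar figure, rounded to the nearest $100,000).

σ_{21d} = 1.31% × √21 = 6.003%.
ES multiplier = φ(z)/(1−α) = 0.175397/0.1 = 1.754.
ES = 6.003% × 1.754 = 10.529%; on $2,500,000,000: $263,225,000.

$263,200,000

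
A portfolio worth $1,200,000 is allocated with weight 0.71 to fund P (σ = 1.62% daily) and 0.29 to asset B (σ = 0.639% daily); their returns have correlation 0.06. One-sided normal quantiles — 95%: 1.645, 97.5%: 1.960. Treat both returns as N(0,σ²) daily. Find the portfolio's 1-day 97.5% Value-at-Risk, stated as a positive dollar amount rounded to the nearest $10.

$27,660

σ_p² = 0.71²·1.62² + 0.29²·0.639² + 2·0.06·0.71·0.29·1.62·0.639 = 1.3829 (%²).
σ_p = √1.3829 = 1.176%.
VaR = 1.960 × 1.176% = 2.305%; on $1,200,000 that is $27,660.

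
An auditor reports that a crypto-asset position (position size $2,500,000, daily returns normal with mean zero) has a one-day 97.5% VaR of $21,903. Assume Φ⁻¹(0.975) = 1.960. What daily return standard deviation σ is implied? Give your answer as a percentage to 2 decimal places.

VaR as a fraction: $21,903 / $2,500,000 = 0.876%.
σ = VaR / z = 0.876% / 1.960 = 0.447%.

0.45%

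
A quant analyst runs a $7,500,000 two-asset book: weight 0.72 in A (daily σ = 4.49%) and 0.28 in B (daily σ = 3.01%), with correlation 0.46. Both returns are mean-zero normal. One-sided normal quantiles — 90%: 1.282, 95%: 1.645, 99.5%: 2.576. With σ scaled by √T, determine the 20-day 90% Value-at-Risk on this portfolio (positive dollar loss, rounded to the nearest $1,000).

$1,590,000

σ_p = √(0.72²·4.49² + 0.28²·3.01² + 2·0.46·0.72·0.28·4.49·3.01) = 3.697%.
σ_{20d} = 3.697% × √20 = 16.533%.
VaR = 1.282 × 16.533% = 21.195%; on $7,500,000 that is $1,589,625.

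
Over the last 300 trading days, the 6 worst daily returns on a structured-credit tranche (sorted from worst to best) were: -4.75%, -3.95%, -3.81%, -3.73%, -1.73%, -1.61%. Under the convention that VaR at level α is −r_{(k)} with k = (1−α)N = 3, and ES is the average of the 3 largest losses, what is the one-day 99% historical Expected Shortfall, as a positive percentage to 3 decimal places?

The 3 worst returns sum to -12.51%.
ES = −(-12.51%) / 3 = 4.17% ≈ 4.170%.

4.170%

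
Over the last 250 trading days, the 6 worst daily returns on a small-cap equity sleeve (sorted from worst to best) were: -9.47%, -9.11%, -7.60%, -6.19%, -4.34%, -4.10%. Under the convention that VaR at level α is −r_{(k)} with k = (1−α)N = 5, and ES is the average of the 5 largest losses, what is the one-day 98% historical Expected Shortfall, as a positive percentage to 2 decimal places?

7.34%

The 5 worst returns sum to -36.71%.
ES = −(-36.71%) / 5 = 7.342% ≈ 7.34%.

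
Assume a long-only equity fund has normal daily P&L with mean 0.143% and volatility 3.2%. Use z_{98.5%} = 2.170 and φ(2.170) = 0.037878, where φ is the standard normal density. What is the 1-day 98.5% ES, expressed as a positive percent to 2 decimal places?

Tail multiplier: φ(z)/(1−α) = 0.037878 / 0.015 = 2.525.
ES = −(0.143%) + 3.2% × 2.525 = 7.937%.

7.94%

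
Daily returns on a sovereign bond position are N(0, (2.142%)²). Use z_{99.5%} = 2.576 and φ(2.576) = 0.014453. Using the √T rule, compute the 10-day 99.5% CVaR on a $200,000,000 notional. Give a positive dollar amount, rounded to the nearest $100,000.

σ_{10d} = 2.142% × √10 = 6.774%.
ES multiplier = φ(z)/(1−α) = 0.014453/0.005 = 2.891.
ES = 6.774% × 2.891 = 19.584%; on $200,000,000: $39,168,000.

$39,200,000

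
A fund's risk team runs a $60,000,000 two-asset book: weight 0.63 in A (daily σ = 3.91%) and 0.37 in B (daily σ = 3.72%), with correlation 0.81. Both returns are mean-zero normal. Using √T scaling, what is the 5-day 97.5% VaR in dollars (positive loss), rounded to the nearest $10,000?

σ_p = √(0.63²·3.91² + 0.37²·3.72² + 2·0.81·0.63·0.37·3.91·3.72) = 3.668%.
σ_{5d} = 3.668% × √5 = 8.202%.
z(97.5%) = 1.960.
VaR = 1.960 × 8.202% = 16.076%; on $60,000,000 that is $9,645,600.

$9,650,000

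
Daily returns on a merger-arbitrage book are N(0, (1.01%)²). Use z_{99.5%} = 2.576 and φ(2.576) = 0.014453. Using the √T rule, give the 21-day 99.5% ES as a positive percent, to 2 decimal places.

13.38%

σ_{21d} = 1.01% × √21 = 4.628%.
ES multiplier = φ(z)/(1−α) = 0.014453/0.005 = 2.891.
ES = 4.628% × 2.891 = 13.380%.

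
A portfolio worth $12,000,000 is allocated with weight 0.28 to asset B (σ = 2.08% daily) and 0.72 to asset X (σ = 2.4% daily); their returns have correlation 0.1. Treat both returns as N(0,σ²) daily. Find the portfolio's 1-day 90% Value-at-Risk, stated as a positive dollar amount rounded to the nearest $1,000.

$289,000

σ_p² = 0.28²·2.08² + 0.72²·2.4² + 2·0.1·0.28·0.72·2.08·2.4 = 3.5265 (%²).
σ_p = √3.5265 = 1.878%.
At 90%, z = 1.282.
VaR = 1.282 × 1.878% = 2.408%; on $12,000,000 that is $288,960.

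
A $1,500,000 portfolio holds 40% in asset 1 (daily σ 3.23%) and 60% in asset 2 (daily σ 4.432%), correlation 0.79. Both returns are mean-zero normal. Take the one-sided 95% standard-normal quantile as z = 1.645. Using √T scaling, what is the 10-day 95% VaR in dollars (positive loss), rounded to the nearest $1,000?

σ_p = √(0.4²·3.23² + 0.6²·4.432² + 2·0.79·0.4·0.6·3.23·4.432) = 3.764%.
σ_{10d} = 3.764% × √10 = 11.903%.
VaR = 1.645 × 11.903% = 19.580%; on $1,500,000 that is $293,700.

$294,000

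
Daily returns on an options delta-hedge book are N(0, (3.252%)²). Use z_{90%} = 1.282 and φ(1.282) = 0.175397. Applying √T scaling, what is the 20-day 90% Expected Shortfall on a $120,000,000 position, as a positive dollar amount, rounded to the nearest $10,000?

$30,610,000

σ_{20d} = 3.252% × √20 = 14.543%.
ES multiplier = φ(z)/(1−α) = 0.175397/0.1 = 1.754.
ES = 14.543% × 1.754 = 25.508%; on $120,000,000: $30,609,600.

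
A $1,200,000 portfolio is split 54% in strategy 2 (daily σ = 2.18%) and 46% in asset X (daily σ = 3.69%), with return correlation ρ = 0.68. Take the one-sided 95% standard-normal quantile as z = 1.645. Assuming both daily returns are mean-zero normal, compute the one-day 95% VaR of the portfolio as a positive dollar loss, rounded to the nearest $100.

σ_p² = 0.54²·2.18² + 0.46²·3.69² + 2·0.68·0.54·0.46·2.18·3.69 = 6.9845 (%²).
σ_p = √6.9845 = 2.643%.
VaR = 1.645 × 2.643% = 4.348%; on $1,200,000 that is $52,176.

$52,200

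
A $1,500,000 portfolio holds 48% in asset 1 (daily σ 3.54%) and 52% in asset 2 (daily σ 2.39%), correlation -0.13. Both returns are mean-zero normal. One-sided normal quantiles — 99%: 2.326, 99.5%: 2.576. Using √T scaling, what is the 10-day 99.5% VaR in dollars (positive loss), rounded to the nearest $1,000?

σ_p = √(0.48²·3.54² + 0.52²·2.39² + 2·-0.13·0.48·0.52·3.54·2.39) = 1.970%.
σ_{10d} = 1.970% × √10 = 6.230%.
VaR = 2.576 × 6.230% = 16.048%; on $1,500,000 that is $240,720.

$241,000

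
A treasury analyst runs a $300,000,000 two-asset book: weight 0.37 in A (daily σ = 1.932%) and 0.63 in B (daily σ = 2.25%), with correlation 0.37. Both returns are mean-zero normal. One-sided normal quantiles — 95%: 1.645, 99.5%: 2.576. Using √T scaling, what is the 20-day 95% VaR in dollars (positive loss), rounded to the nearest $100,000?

$39,900,000

σ_p = √(0.37²·1.932² + 0.63²·2.25² + 2·0.37·0.37·0.63·1.932·2.25) = 1.808%.
σ_{20d} = 1.808% × √20 = 8.086%.
VaR = 1.645 × 8.086% = 13.301%; on $300,000,000 that is $39,903,000.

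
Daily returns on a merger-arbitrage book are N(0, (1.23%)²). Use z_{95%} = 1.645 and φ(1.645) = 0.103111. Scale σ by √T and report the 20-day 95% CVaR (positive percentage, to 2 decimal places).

σ_{20d} = 1.23% × √20 = 5.501%.
ES multiplier = φ(z)/(1−α) = 0.103111/0.05 = 2.062.
ES = 5.501% × 2.062 = 11.343%.

11.34%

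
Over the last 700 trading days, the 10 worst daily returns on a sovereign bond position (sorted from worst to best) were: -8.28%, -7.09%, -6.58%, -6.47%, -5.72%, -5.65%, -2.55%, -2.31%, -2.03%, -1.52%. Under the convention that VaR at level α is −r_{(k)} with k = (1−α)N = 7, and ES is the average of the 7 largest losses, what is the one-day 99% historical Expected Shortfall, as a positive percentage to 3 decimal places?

6.049%

The 7 worst returns sum to -42.34%.
ES = −(-42.34%) / 7 = 6.0485…% ≈ 6.049%.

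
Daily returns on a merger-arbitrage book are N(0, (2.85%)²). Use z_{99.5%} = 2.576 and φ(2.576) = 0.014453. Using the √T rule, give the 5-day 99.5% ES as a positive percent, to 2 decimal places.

σ_{5d} = 2.85% × √5 = 6.373%.
ES multiplier = φ(z)/(1−α) = 0.014453/0.005 = 2.891.
ES = 6.373% × 2.891 = 18.424%.

18.42%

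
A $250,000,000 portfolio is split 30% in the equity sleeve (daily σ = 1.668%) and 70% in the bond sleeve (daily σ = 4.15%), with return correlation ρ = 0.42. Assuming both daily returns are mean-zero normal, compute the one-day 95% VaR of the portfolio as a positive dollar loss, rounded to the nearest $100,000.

σ_p² = 0.3²·1.668² + 0.7²·4.15² + 2·0.42·0.3·0.7·1.668·4.15 = 9.9105 (%²).
σ_p = √9.9105 = 3.148%.
At 95%, z = 1.645.
VaR = 1.645 × 3.148% = 5.178%; on $250,000,000 that is $12,945,000.

$12,900,000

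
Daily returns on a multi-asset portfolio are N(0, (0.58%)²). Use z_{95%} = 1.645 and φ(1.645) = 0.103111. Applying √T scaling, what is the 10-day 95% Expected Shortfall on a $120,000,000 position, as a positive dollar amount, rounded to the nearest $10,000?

σ_{10d} = 0.58% × √10 = 1.834%.
ES multiplier = φ(z)/(1−α) = 0.103111/0.05 = 2.062.
ES = 1.834% × 2.062 = 3.782%; on $120,000,000: $4,538,400.

$4,540,000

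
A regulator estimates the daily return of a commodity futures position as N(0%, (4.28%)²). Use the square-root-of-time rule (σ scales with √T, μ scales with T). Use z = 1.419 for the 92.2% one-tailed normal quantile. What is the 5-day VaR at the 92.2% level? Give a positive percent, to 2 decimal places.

σ_{5d} = 4.28% × √5 = 9.570%.
VaR = 1.419 × 9.570% = 13.580%.

13.58%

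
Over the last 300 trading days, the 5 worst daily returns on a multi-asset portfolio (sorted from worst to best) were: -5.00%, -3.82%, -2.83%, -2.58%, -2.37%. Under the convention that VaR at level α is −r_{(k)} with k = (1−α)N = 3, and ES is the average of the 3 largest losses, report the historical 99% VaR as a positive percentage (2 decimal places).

k = 3; the 3rd lowest return is -2.83%, so VaR = 2.83%.

2.83%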